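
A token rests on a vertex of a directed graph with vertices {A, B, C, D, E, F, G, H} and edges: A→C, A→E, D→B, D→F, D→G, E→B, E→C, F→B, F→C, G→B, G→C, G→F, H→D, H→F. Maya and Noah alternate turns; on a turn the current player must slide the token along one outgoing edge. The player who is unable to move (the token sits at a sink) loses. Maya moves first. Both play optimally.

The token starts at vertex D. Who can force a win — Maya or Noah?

Build the W/L table. Terminal = L. A non-terminal position is W if it has a move to some L; otherwise it is L.
Every edge goes from a vertex to one that appears earlier in the order C, B, F, E, A, G, D, H, so processing vertices in that order labels each vertex after all of its successors.
C: no outgoing edge → L
B: no outgoing edge → L
F: W (go to B, an L position)
E: W (go to B, an L position)
A: W (go to C, an L position)
G: W (go to B, an L position)
D: W (go to B, an L position)
H: L (options D(W), F(W) are all W)
The starting position D is W: Maya should move to B, handing over an L position.

Maya wins.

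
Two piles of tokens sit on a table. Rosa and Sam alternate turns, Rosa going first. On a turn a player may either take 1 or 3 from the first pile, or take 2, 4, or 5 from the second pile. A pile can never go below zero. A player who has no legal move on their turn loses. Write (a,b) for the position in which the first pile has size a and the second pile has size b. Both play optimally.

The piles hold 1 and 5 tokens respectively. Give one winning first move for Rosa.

Work bottom-up. With no move the player to move loses. Otherwise the position is W if at least one move leads to an L position for the opponent, and L if every move leads to a W.
No move ever increases a pile, so every position that can arise here has a ≤ 1 and b ≤ 5; it is enough to label the cells with 0 ≤ a ≤ 1 and 0 ≤ b ≤ 5.
Every move lowers a or b (never raises either), so fill the grid row by row in increasing a, and left to right within a row: each cell's successors are then already labelled.
      b=0  b=1  b=2  b=3  b=4  b=5
a=0:    L    L    W    W    W    W
a=1:    W    W    L    L    W    W
Cells with no legal move (terminal, hence L): (0,0), (0,1).
The remaining L cells, each justified by listing all of its moves:
(1,2): moves to (0,2)(W), (1,0)(W); every one is W ⇒ L
(1,3): moves to (0,3)(W), (1,1)(W); every one is W ⇒ L
Every other cell has at least one move into one of the L cells above, so it is W.
From (1,5), the L positions reachable in one move are: (1,3).

Move to (1,3).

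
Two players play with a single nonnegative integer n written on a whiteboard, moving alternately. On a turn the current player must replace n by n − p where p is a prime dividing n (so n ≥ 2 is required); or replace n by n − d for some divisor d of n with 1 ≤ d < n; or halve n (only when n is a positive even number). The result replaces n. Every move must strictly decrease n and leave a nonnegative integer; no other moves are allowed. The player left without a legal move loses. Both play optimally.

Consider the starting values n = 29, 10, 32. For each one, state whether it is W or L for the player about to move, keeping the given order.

Build the W/L table. Terminal = L. A non-terminal position is W if it has a move to some L; otherwise it is L.
n=0: no move → L
n=1: no move → L
n=2: reaches L-position 0 → W
n=3: reaches L-position 0 → W
n=4: only reaches 2(W), 3(W), all W → L
n=5: reaches L-position 0 → W
n=6: reaches L-position 4 → W
n=7: reaches L-position 0 → W
n=8: reaches L-position 4 → W
n=9: only reaches 6(W), 8(W), all W → L
n=10: reaches L-position 9 → W
n=11: reaches L-position 0 → W
n=12: reaches L-position 9 → W
n=13: reaches L-position 0 → W
n=14: only reaches 7(W), 12(W), 13(W), all W → L
n=15: reaches L-position 14 → W
n=16: reaches L-position 14 → W
n=17: reaches L-position 0 → W
n=18: reaches L-position 9 → W
n=19: reaches L-position 0 → W
n=20: only reaches 10(W), 15(W), 16(W), 18(W), 19(W), all W → L
n=21: reaches L-position 14 → W
n=22: reaches L-position 20 → W
n=23: reaches L-position 0 → W
n=24: reaches L-position 20 → W
n=25: reaches L-position 20 → W
n=26: only reaches 13(W), 24(W), 25(W), all W → L
n=27: reaches L-position 26 → W
n=28: reaches L-position 14 → W
n=29: reaches L-position 0 → W
n=30: reaches L-position 20 → W
n=31: reaches L-position 0 → W
n=32: only reaches 16(W), 24(W), 28(W), 30(W), 31(W), all W → L

29: W, 10: W, 32: L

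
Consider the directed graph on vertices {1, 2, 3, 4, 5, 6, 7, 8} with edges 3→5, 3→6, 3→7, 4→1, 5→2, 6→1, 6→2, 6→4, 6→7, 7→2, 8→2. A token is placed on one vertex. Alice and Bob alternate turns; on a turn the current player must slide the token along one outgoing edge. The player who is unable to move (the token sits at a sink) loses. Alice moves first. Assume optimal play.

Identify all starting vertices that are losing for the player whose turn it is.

Label each position W (a win for the player to move) or L (a loss). A position with no legal move is L; any other position is W exactly when some move reaches an L, and L when every move reaches a W.
Every edge goes from a vertex to one that appears earlier in the order 2, 1, 7, 4, 5, 6, 8, 3, so processing vertices in that order labels each vertex after all of its successors.
2: no outgoing edge → L
1: no outgoing edge → L
7: can move to 2, which is L ⇒ W
4: can move to 1, which is L ⇒ W
5: can move to 2, which is L ⇒ W
6: can move to 1, which is L ⇒ W
8: can move to 2, which is L ⇒ W
3: moves to 6(W), 5(W), 7(W); every one is W ⇒ L
Reading off the rows marked L gives the requested list; there are 3 such vertices.

1, 2, 3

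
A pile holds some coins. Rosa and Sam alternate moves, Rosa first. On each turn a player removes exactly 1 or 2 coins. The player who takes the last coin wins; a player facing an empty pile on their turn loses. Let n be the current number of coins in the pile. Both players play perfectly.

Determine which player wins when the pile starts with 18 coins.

Sam wins.

Label each position W (a win for the player to move) or L (a loss). A position with no legal move is L; any other position is W exactly when some move reaches an L, and L when every move reaches a W.
n=0: no move → L
n=1: can move to 0, which is L ⇒ W
n=2: can move to 0, which is L ⇒ W
n=3: moves to 2(W), 1(W); every one is W ⇒ L
n=4: can move to 3, which is L ⇒ W
n=5: can move to 3, which is L ⇒ W
n=6: moves to 5(W), 4(W); every one is W ⇒ L
n=7: can move to 6, which is L ⇒ W
n=8: can move to 6, which is L ⇒ W
n=9: moves to 8(W), 7(W); every one is W ⇒ L
n=10: can move to 9, which is L ⇒ W
n=11: can move to 9, which is L ⇒ W
n=12: moves to 11(W), 10(W); every one is W ⇒ L
n=13: can move to 12, which is L ⇒ W
n=14: can move to 12, which is L ⇒ W
n=15: moves to 14(W), 13(W); every one is W ⇒ L
n=16: can move to 15, which is L ⇒ W
n=17: can move to 15, which is L ⇒ W
n=18: moves to 17(W), 16(W); every one is W ⇒ L
The starting position 18 is L: whatever Rosa does, the opponent receives a W position.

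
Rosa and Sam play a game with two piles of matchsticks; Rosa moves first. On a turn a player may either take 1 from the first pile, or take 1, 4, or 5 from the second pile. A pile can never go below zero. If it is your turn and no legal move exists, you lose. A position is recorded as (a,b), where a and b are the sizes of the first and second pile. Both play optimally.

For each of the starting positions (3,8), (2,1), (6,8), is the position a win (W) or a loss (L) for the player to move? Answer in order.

Work bottom-up. With no move the player to move loses. Otherwise the position is W if at least one move leads to an L position for the opponent, and L if every move leads to a W.
No move ever increases a pile, so every position that can arise here has a ≤ 6 and b ≤ 8; it is enough to label the cells with 0 ≤ a ≤ 6 and 0 ≤ b ≤ 8.
Every move lowers a or b (never raises either), so fill the grid row by row in increasing a, and left to right within a row: each cell's successors are then already labelled.
      b=0  b=1  b=2  b=3  b=4  b=5  b=6  b=7  b=8
a=0:    L    W    L    W    W    W    W    W    L
a=1:    W    L    W    L    W    W    W    W    W
a=2:    L    W    L    W    W    W    W    W    L
a=3:    W    L    W    L    W    W    W    W    W
a=4:    L    W    L    W    W    W    W    W    L
a=5:    W    L    W    L    W    W    W    W    W
a=6:    L    W    L    W    W    W    W    W    L
Cells with no legal move (terminal, hence L): (0,0).
The remaining L cells, each justified by listing all of its moves:
(0,2): L (sole option (0,1)(W) is W)
(0,8): L (options (0,7)(W), (0,4)(W), (0,3)(W) are all W)
(1,1): L (options (0,1)(W), (1,0)(W) are all W)
(1,3): L (options (0,3)(W), (1,2)(W) are all W)
(2,0): L (sole option (1,0)(W) is W)
(2,2): L (options (1,2)(W), (2,1)(W) are all W)
(2,8): L (options (1,8)(W), (2,7)(W), (2,4)(W), (2,3)(W) are all W)
(3,1): L (options (2,1)(W), (3,0)(W) are all W)
(3,3): L (options (2,3)(W), (3,2)(W) are all W)
(4,0): L (sole option (3,0)(W) is W)
(4,2): L (options (3,2)(W), (4,1)(W) are all W)
(4,8): L (options (3,8)(W), (4,7)(W), (4,4)(W), (4,3)(W) are all W)
(5,1): L (options (4,1)(W), (5,0)(W) are all W)
(5,3): L (options (4,3)(W), (5,2)(W) are all W)
(6,0): L (sole option (5,0)(W) is W)
(6,2): L (options (5,2)(W), (6,1)(W) are all W)
(6,8): L (options (5,8)(W), (6,7)(W), (6,4)(W), (6,3)(W) are all W)
Every other cell has at least one move into one of the L cells above, so it is W.
(3,8): the move to (2,8) reaches an L cell, so W
(2,1): the move to (1,1) reaches an L cell, so W
(6,8): one of the L cells justified above, so L

(3,8): W, (2,1): W, (6,8): L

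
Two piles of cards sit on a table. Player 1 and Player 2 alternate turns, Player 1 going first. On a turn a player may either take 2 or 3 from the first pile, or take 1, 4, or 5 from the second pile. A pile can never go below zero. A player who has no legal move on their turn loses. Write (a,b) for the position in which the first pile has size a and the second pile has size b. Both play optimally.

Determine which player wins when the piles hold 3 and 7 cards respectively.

Label each position W (a win for the player to move) or L (a loss). A position with no legal move is L; any other position is W exactly when some move reaches an L, and L when every move reaches a W.
No move ever increases a pile, so every position that can arise here has a ≤ 3 and b ≤ 7; it is enough to label the cells with 0 ≤ a ≤ 3 and 0 ≤ b ≤ 7.
Every move lowers a or b (never raises either), so fill the grid row by row in increasing a, and left to right within a row: each cell's successors are then already labelled.
      b=0  b=1  b=2  b=3  b=4  b=5  b=6  b=7
a=0:    L    W    L    W    W    W    W    W
a=1:    L    W    L    W    W    W    W    W
a=2:    W    L    W    L    W    W    W    W
a=3:    W    L    W    L    W    W    W    W
Cells with no legal move (terminal, hence L): (0,0), (1,0).
The remaining L cells, each justified by listing all of its moves:
(0,2): L (sole option (0,1)(W) is W)
(1,2): L (sole option (1,1)(W) is W)
(2,1): L (options (0,1)(W), (2,0)(W) are all W)
(2,3): L (options (0,3)(W), (2,2)(W) are all W)
(3,1): L (options (1,1)(W), (0,1)(W), (3,0)(W) are all W)
(3,3): L (options (1,3)(W), (0,3)(W), (3,2)(W) are all W)
Every other cell has at least one move into one of the L cells above, so it is W.
The starting position (3,7) is W: Player 1 should move to (3,3), handing over an L position.

Player 1 wins.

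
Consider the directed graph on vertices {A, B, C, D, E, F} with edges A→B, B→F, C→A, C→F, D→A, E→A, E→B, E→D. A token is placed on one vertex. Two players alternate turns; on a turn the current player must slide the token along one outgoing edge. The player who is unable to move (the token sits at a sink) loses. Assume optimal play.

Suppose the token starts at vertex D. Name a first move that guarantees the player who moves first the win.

Use the standard recursion: the mover loses at a terminal position; elsewhere, the mover wins exactly when some move hands the opponent an L position.
Every edge goes from a vertex to one that appears earlier in the order F, B, A, D, C, E, so processing vertices in that order labels each vertex after all of its successors.
F: no outgoing edge → L
B: reaches L-position F → W
A: only reaches B(W), which is W → L
D: reaches L-position A → W
C: reaches L-position A → W
E: reaches L-position A → W
From D, the L positions reachable in one move are: A.

Move to A.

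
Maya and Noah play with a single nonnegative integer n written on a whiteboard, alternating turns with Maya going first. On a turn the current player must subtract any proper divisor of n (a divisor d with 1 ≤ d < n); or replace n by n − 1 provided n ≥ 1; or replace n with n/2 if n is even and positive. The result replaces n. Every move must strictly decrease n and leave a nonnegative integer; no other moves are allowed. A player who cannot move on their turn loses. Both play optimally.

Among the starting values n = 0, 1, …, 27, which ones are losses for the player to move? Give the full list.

0, 2, 5, 7, 9, 11, 13, 15, 17, 19, 21, 23, 25, 27

Label each position W (a win for the player to move) or L (a loss). A position with no legal move is L; any other position is W exactly when some move reaches an L, and L when every move reaches a W.
n=0: no move → L
n=1: →0(L), so W
n=2: →1(W) only, which is W, so L
n=3: →2(L), so W
n=4: →2(L), so W
n=5: →4(W) only, which is W, so L
n=6: →5(L), so W
n=7: →6(W) only, which is W, so L
n=8: →7(L), so W
n=9: →6(W), 8(W) — all W, so L
n=10: →5(L), so W
n=11: →10(W) only, which is W, so L
n=12: →9(L), so W
n=13: →12(W) only, which is W, so L
n=14: →7(L), so W
n=15: →10(W), 12(W), 14(W) — all W, so L
n=16: →15(L), so W
n=17: →16(W) only, which is W, so L
n=18: →9(L), so W
n=19: →18(W) only, which is W, so L
n=20: →15(L), so W
n=21: →14(W), 18(W), 20(W) — all W, so L
n=22: →11(L), so W
n=23: →22(W) only, which is W, so L
n=24: →21(L), so W
n=25: →20(W), 24(W) — all W, so L
n=26: →13(L), so W
n=27: →18(W), 24(W), 26(W) — all W, so L
Reading off the rows marked L gives the requested list; there are 14 such values of n.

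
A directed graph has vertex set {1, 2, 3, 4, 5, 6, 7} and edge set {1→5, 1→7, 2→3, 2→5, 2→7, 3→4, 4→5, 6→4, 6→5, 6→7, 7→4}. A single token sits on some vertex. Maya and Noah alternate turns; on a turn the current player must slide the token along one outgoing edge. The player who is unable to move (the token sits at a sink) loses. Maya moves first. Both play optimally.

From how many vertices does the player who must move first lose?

3

Classify positions by backward induction: terminal positions (no move available) are L. From any other position, the mover wins iff some move reaches an L.
Every edge goes from a vertex to one that appears earlier in the order 5, 4, 7, 6, 3, 1, 2, so processing vertices in that order labels each vertex after all of its successors.
5: no outgoing edge → L
4: reaches L-position 5 → W
7: only reaches 4(W), which is W → L
6: reaches L-position 7 → W
3: only reaches 4(W), which is W → L
1: reaches L-position 7 → W
2: reaches L-position 3 → W
The L vertices are 3, 5, 7; that is 3 in all.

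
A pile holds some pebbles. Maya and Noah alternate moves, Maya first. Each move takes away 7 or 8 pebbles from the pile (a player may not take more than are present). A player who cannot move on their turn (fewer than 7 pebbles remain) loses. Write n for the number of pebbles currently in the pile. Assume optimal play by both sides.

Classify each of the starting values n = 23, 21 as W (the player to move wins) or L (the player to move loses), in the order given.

Work bottom-up. With no move the player to move loses. Otherwise the position is W if at least one move leads to an L position for the opponent, and L if every move leads to a W.
n=0: no move → L
n=1: no move → L
n=2: no move → L
n=3: no move → L
n=4: no move → L
n=5: no move → L
n=6: no move → L
n=7: →0(L), so W
n=8: →1(L), so W
n=9: →2(L), so W
n=10: →3(L), so W
n=11: →4(L), so W
n=12: →5(L), so W
n=13: →6(L), so W
n=14: →6(L), so W
n=15: →8(W), 7(W) — all W, so L
n=16: →9(W), 8(W) — all W, so L
n=17: →10(W), 9(W) — all W, so L
n=18: →11(W), 10(W) — all W, so L
n=19: →12(W), 11(W) — all W, so L
n=20: →13(W), 12(W) — all W, so L
n=21: →14(W), 13(W) — all W, so L
n=22: →15(L), so W
n=23: →16(L), so W

23: W, 21: L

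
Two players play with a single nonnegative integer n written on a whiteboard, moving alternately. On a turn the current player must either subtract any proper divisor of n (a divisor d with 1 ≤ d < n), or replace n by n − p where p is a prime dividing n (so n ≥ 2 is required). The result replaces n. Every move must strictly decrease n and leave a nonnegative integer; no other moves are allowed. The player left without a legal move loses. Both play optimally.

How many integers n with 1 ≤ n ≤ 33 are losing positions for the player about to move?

Compute win/loss labels from the base case upward. A position with no move is L. Any other position is W if it can reach an L in one move, else L.
n=0: no move → L
n=1: no move → L
n=2: W (go to 0, an L position)
n=3: W (go to 0, an L position)
n=4: L (options 2(W), 3(W) are all W)
n=5: W (go to 0, an L position)
n=6: W (go to 4, an L position)
n=7: W (go to 0, an L position)
n=8: W (go to 4, an L position)
n=9: L (options 6(W), 8(W) are all W)
n=10: W (go to 9, an L position)
n=11: W (go to 0, an L position)
n=12: W (go to 9, an L position)
n=13: W (go to 0, an L position)
n=14: L (options 7(W), 12(W), 13(W) are all W)
n=15: W (go to 14, an L position)
n=16: W (go to 14, an L position)
n=17: W (go to 0, an L position)
n=18: W (go to 9, an L position)
n=19: W (go to 0, an L position)
n=20: L (options 10(W), 15(W), 16(W), 18(W), 19(W) are all W)
n=21: W (go to 14, an L position)
n=22: W (go to 20, an L position)
n=23: W (go to 0, an L position)
n=24: W (go to 20, an L position)
n=25: W (go to 20, an L position)
n=26: L (options 13(W), 24(W), 25(W) are all W)
n=27: W (go to 26, an L position)
n=28: W (go to 14, an L position)
n=29: W (go to 0, an L position)
n=30: W (go to 20, an L position)
n=31: W (go to 0, an L position)
n=32: L (options 16(W), 24(W), 28(W), 30(W), 31(W) are all W)
n=33: W (go to 32, an L position)
L entries with 1 ≤ n ≤ 33 (n=0 is outside the asked range and is not counted): n = 1, 4, 9, 14, 20, 26, 32; that makes 7.

7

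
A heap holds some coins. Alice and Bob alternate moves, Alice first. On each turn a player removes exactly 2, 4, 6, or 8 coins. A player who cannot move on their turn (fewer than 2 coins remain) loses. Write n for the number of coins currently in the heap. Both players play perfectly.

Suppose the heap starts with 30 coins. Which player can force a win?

Bob wins.

Compute win/loss labels from the base case upward. A position with no move is L. Any other position is W if it can reach an L in one move, else L.
n=0: no move → L
n=1: no move → L
n=2: can move to 0, which is L ⇒ W
n=3: can move to 1, which is L ⇒ W
n=4: can move to 0, which is L ⇒ W
n=5: can move to 1, which is L ⇒ W
n=6: can move to 0, which is L ⇒ W
n=7: can move to 1, which is L ⇒ W
n=8: can move to 0, which is L ⇒ W
n=9: can move to 1, which is L ⇒ W
n=10: moves to 8(W), 6(W), 4(W), 2(W); every one is W ⇒ L
n=11: moves to 9(W), 7(W), 5(W), 3(W); every one is W ⇒ L
n=12: can move to 10, which is L ⇒ W
n=13: can move to 11, which is L ⇒ W
n=14: can move to 10, which is L ⇒ W
n=15: can move to 11, which is L ⇒ W
n=16: can move to 10, which is L ⇒ W
n=17: can move to 11, which is L ⇒ W
n=18: can move to 10, which is L ⇒ W
n=19: can move to 11, which is L ⇒ W
n=20: moves to 18(W), 16(W), 14(W), 12(W); every one is W ⇒ L
n=21: moves to 19(W), 17(W), 15(W), 13(W); every one is W ⇒ L
n=22: can move to 20, which is L ⇒ W
n=23: can move to 21, which is L ⇒ W
n=24: can move to 20, which is L ⇒ W
n=25: can move to 21, which is L ⇒ W
n=26: can move to 20, which is L ⇒ W
n=27: can move to 21, which is L ⇒ W
n=28: can move to 20, which is L ⇒ W
n=29: can move to 21, which is L ⇒ W
n=30: moves to 28(W), 26(W), 24(W), 22(W); every one is W ⇒ L
The starting position 30 is L: whatever Alice does, the opponent receives a W position.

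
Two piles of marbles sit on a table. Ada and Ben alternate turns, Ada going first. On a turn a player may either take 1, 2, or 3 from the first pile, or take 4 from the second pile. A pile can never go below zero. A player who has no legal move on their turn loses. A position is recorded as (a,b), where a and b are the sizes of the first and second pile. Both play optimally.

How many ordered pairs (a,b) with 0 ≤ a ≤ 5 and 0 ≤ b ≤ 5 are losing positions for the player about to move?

Build the W/L table. Terminal = L. A non-terminal position is W if it has a move to some L; otherwise it is L.
Every move lowers a or b (never raises either), so fill the grid row by row in increasing a, and left to right within a row: each cell's successors are then already labelled.
      b=0  b=1  b=2  b=3  b=4  b=5
a=0:    L    L    L    L    W    W
a=1:    W    W    W    W    L    L
a=2:    W    W    W    W    W    W
a=3:    W    W    W    W    W    W
a=4:    L    L    L    L    W    W
a=5:    W    W    W    W    L    L
Cells with no legal move (terminal, hence L): (0,0), (0,1), (0,2), (0,3).
The remaining L cells, each justified by listing all of its moves:
(1,4): moves to (0,4)(W), (1,0)(W); every one is W ⇒ L
(1,5): moves to (0,5)(W), (1,1)(W); every one is W ⇒ L
(4,0): moves to (3,0)(W), (2,0)(W), (1,0)(W); every one is W ⇒ L
(4,1): moves to (3,1)(W), (2,1)(W), (1,1)(W); every one is W ⇒ L
(4,2): moves to (3,2)(W), (2,2)(W), (1,2)(W); every one is W ⇒ L
(4,3): moves to (3,3)(W), (2,3)(W), (1,3)(W); every one is W ⇒ L
(5,4): moves to (4,4)(W), (3,4)(W), (2,4)(W), (5,0)(W); every one is W ⇒ L
(5,5): moves to (4,5)(W), (3,5)(W), (2,5)(W), (5,1)(W); every one is W ⇒ L
Every other cell has at least one move into one of the L cells above, so it is W.
L cells per row: a=0: 4, a=1: 2, a=2: 0, a=3: 0, a=4: 4, a=5: 2; total 12.

12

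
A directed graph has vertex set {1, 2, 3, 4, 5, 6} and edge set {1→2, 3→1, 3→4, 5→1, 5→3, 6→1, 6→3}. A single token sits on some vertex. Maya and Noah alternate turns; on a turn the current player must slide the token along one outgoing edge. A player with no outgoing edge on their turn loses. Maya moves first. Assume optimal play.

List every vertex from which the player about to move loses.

Use the standard recursion: the mover loses at a terminal position; elsewhere, the mover wins exactly when some move hands the opponent an L position.
Every edge goes from a vertex to one that appears earlier in the order 4, 2, 1, 3, 6, 5, so processing vertices in that order labels each vertex after all of its successors.
4: no outgoing edge → L
2: no outgoing edge → L
1: →2(L), so W
3: →4(L), so W
6: →3(W), 1(W) — all W, so L
5: →3(W), 1(W) — all W, so L
The losing starting vertices are exactly the entries labelled L in this table (4 of them).

2, 4, 5, 6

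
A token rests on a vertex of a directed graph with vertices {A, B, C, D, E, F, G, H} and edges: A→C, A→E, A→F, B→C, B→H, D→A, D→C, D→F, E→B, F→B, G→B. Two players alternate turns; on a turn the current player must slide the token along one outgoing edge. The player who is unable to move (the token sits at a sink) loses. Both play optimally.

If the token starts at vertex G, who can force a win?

Classify positions by backward induction: terminal positions (no move available) are L. From any other position, the mover wins iff some move reaches an L.
Every edge goes from a vertex to one that appears earlier in the order H, C, B, E, F, A, D, G, so processing vertices in that order labels each vertex after all of its successors.
H: no outgoing edge → L
C: no outgoing edge → L
B: reaches L-position C → W
E: only reaches B(W), which is W → L
F: only reaches B(W), which is W → L
A: reaches L-position F → W
D: reaches L-position F → W
G: only reaches B(W), which is W → L
Every move from G reaches a W position, so the mover loses.

The second player wins.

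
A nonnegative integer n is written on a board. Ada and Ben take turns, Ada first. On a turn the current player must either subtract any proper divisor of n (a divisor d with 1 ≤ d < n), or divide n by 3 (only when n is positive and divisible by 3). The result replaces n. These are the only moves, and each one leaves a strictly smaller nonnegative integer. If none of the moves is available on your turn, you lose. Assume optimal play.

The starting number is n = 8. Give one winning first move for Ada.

Positions with no move are L. A position that does have a move is losing for the player to move precisely when every available move leads to a winning position for the opponent. Fill in the labels:
n=0: no move → L
n=1: no move → L
n=2: can move to 1, which is L ⇒ W
n=3: can move to 1, which is L ⇒ W
n=4: moves to 2(W), 3(W); every one is W ⇒ L
n=5: can move to 4, which is L ⇒ W
n=6: can move to 4, which is L ⇒ W
n=7: the only move is to 6(W), a W ⇒ L
n=8: can move to 4, which is L ⇒ W
From 8, the L positions reachable in one move are: 4, 7. Any move reaching one of these is winning.

Move to 4.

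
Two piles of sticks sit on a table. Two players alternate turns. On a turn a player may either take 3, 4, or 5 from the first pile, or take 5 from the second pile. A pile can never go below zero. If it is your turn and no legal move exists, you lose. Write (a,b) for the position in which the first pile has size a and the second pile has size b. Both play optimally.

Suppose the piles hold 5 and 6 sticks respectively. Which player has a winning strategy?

The second player wins.

Compute win/loss labels from the base case upward. A position with no move is L. Any other position is W if it can reach an L in one move, else L.
No move ever increases a pile, so every position that can arise here has a ≤ 5 and b ≤ 6; it is enough to label the cells with 0 ≤ a ≤ 5 and 0 ≤ b ≤ 6.
Every move lowers a or b (never raises either), so fill the grid row by row in increasing a, and left to right within a row: each cell's successors are then already labelled.
      b=0  b=1  b=2  b=3  b=4  b=5  b=6
a=0:    L    L    L    L    L    W    W
a=1:    L    L    L    L    L    W    W
a=2:    L    L    L    L    L    W    W
a=3:    W    W    W    W    W    L    L
a=4:    W    W    W    W    W    L    L
a=5:    W    W    W    W    W    L    L
Cells with no legal move (terminal, hence L): (0,0), (0,1), (0,2), (0,3), (0,4), (1,0), (1,1), (1,2), (1,3), (1,4), (2,0), (2,1), (2,2), (2,3), (2,4).
The remaining L cells, each justified by listing all of its moves:
(3,5): only reaches (0,5)(W), (3,0)(W), all W → L
(3,6): only reaches (0,6)(W), (3,1)(W), all W → L
(4,5): only reaches (1,5)(W), (0,5)(W), (4,0)(W), all W → L
(4,6): only reaches (1,6)(W), (0,6)(W), (4,1)(W), all W → L
(5,5): only reaches (2,5)(W), (1,5)(W), (0,5)(W), (5,0)(W), all W → L
(5,6): only reaches (2,6)(W), (1,6)(W), (0,6)(W), (5,1)(W), all W → L
Every other cell has at least one move into one of the L cells above, so it is W.
The starting position (5,6) is L: whatever the player to move does, the opponent receives a W position.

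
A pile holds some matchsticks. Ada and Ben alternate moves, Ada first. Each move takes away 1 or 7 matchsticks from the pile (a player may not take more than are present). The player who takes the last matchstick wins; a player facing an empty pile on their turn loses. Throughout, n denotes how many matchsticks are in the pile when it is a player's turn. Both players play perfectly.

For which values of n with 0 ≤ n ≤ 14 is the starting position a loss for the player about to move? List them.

0, 2, 4, 6, 8, 10, 12, 14

Use the standard recursion: the mover loses at a terminal position; elsewhere, the mover wins exactly when some move hands the opponent an L position.
n=0: no move → L
n=1: reaches L-position 0 → W
n=2: only reaches 1(W), which is W → L
n=3: reaches L-position 2 → W
n=4: only reaches 3(W), which is W → L
n=5: reaches L-position 4 → W
n=6: only reaches 5(W), which is W → L
n=7: reaches L-position 6 → W
n=8: only reaches 7(W), 1(W), all W → L
n=9: reaches L-position 8 → W
n=10: only reaches 9(W), 3(W), all W → L
n=11: reaches L-position 10 → W
n=12: only reaches 11(W), 5(W), all W → L
n=13: reaches L-position 12 → W
n=14: only reaches 13(W), 7(W), all W → L
The losing starting values of n are exactly the entries labelled L in this table (8 of them).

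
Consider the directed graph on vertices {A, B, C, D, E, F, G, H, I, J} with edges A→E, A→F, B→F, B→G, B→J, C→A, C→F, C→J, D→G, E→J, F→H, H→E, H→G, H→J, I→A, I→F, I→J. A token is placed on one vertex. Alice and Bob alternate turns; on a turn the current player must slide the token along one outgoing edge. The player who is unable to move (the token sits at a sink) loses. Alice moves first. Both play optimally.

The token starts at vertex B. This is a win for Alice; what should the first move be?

Compute win/loss labels from the base case upward. A position with no move is L. Any other position is W if it can reach an L in one move, else L.
Every edge goes from a vertex to one that appears earlier in the order G, J, E, H, F, B, A, C, I, D, so processing vertices in that order labels each vertex after all of its successors.
G: no outgoing edge → L
J: no outgoing edge → L
E: W (go to J, an L position)
H: W (go to J, an L position)
F: L (sole option H(W) is W)
B: W (go to F, an L position)
A: W (go to F, an L position)
C: W (go to F, an L position)
I: W (go to F, an L position)
D: W (go to G, an L position)
From B, the L positions reachable in one move are: F, J, G. Any move reaching one of these is winning.

Move to F.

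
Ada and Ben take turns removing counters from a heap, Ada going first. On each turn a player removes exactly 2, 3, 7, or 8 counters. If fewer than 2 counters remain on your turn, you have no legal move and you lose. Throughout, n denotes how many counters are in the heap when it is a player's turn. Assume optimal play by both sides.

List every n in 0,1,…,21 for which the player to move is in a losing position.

Build the W/L table. Terminal = L. A non-terminal position is W if it has a move to some L; otherwise it is L.
n=0: no move → L
n=1: no move → L
n=2: reaches L-position 0 → W
n=3: reaches L-position 1 → W
n=4: reaches L-position 1 → W
n=5: only reaches 3(W), 2(W), all W → L
n=6: only reaches 4(W), 3(W), all W → L
n=7: reaches L-position 5 → W
n=8: reaches L-position 6 → W
n=9: reaches L-position 6 → W
n=10: only reaches 8(W), 7(W), 3(W), 2(W), all W → L
n=11: only reaches 9(W), 8(W), 4(W), 3(W), all W → L
n=12: reaches L-position 10 → W
n=13: reaches L-position 11 → W
n=14: reaches L-position 11 → W
n=15: only reaches 13(W), 12(W), 8(W), 7(W), all W → L
n=16: only reaches 14(W), 13(W), 9(W), 8(W), all W → L
n=17: reaches L-position 15 → W
n=18: reaches L-position 16 → W
n=19: reaches L-position 16 → W
n=20: only reaches 18(W), 17(W), 13(W), 12(W), all W → L
n=21: only reaches 19(W), 18(W), 14(W), 13(W), all W → L
Reading off the rows marked L gives the requested list; there are 10 such values of n.

0, 1, 5, 6, 10, 11, 15, 16, 20, 21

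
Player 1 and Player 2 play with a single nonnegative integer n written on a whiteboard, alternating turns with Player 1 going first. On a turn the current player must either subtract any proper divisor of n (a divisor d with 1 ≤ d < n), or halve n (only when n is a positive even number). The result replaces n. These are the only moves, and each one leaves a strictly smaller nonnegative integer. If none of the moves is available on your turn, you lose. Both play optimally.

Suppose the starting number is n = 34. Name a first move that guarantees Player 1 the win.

Work bottom-up. With no move the player to move loses. Otherwise the position is W if at least one move leads to an L position for the opponent, and L if every move leads to a W.
n=0: no move → L
n=1: no move → L
n=2: can move to 1, which is L ⇒ W
n=3: the only move is to 2(W), a W ⇒ L
n=4: can move to 3, which is L ⇒ W
n=5: the only move is to 4(W), a W ⇒ L
n=6: can move to 3, which is L ⇒ W
n=7: the only move is to 6(W), a W ⇒ L
n=8: can move to 7, which is L ⇒ W
n=9: moves to 6(W), 8(W); every one is W ⇒ L
n=10: can move to 5, which is L ⇒ W
n=11: the only move is to 10(W), a W ⇒ L
n=12: can move to 9, which is L ⇒ W
n=13: the only move is to 12(W), a W ⇒ L
n=14: can move to 7, which is L ⇒ W
n=15: moves to 10(W), 12(W), 14(W); every one is W ⇒ L
n=16: can move to 15, which is L ⇒ W
n=17: the only move is to 16(W), a W ⇒ L
n=18: can move to 9, which is L ⇒ W
n=19: the only move is to 18(W), a W ⇒ L
n=20: can move to 15, which is L ⇒ W
n=21: moves to 14(W), 18(W), 20(W); every one is W ⇒ L
n=22: can move to 11, which is L ⇒ W
n=23: the only move is to 22(W), a W ⇒ L
n=24: can move to 21, which is L ⇒ W
n=25: moves to 20(W), 24(W); every one is W ⇒ L
n=26: can move to 13, which is L ⇒ W
n=27: moves to 18(W), 24(W), 26(W); every one is W ⇒ L
n=28: can move to 21, which is L ⇒ W
n=29: the only move is to 28(W), a W ⇒ L
n=30: can move to 15, which is L ⇒ W
n=31: the only move is to 30(W), a W ⇒ L
n=32: can move to 31, which is L ⇒ W
n=33: moves to 22(W), 30(W), 32(W); every one is W ⇒ L
n=34: can move to 17, which is L ⇒ W
From 34, the L positions reachable in one move are: 17, 33. Any move reaching one of these is winning.

Move to 17.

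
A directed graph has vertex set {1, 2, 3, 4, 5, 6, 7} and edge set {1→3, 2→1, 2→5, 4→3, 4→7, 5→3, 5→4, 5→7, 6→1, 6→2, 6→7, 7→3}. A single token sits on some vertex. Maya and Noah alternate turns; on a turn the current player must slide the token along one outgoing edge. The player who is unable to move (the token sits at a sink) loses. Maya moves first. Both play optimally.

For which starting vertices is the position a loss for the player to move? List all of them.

2, 3

Label each position W (a win for the player to move) or L (a loss). A position with no legal move is L; any other position is W exactly when some move reaches an L, and L when every move reaches a W.
Every edge goes from a vertex to one that appears earlier in the order 3, 7, 4, 5, 1, 2, 6, so processing vertices in that order labels each vertex after all of its successors.
3: no outgoing edge → L
7: W (go to 3, an L position)
4: W (go to 3, an L position)
5: W (go to 3, an L position)
1: W (go to 3, an L position)
2: L (options 1(W), 5(W) are all W)
6: W (go to 2, an L position)
The losing starting vertices are exactly the entries labelled L in this table (2 of them).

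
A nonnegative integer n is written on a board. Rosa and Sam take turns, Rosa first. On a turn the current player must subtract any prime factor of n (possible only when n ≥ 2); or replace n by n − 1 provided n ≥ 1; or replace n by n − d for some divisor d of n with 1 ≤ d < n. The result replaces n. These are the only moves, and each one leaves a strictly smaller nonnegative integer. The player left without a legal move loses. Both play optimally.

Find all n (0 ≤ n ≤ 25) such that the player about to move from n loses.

Compute win/loss labels from the base case upward. A position with no move is L. Any other position is W if it can reach an L in one move, else L.
n=0: no move → L
n=1: can move to 0, which is L ⇒ W
n=2: can move to 0, which is L ⇒ W
n=3: can move to 0, which is L ⇒ W
n=4: moves to 2(W), 3(W); every one is W ⇒ L
n=5: can move to 0, which is L ⇒ W
n=6: can move to 4, which is L ⇒ W
n=7: can move to 0, which is L ⇒ W
n=8: can move to 4, which is L ⇒ W
n=9: moves to 6(W), 8(W); every one is W ⇒ L
n=10: can move to 9, which is L ⇒ W
n=11: can move to 0, which is L ⇒ W
n=12: can move to 9, which is L ⇒ W
n=13: can move to 0, which is L ⇒ W
n=14: moves to 7(W), 12(W), 13(W); every one is W ⇒ L
n=15: can move to 14, which is L ⇒ W
n=16: can move to 14, which is L ⇒ W
n=17: can move to 0, which is L ⇒ W
n=18: can move to 9, which is L ⇒ W
n=19: can move to 0, which is L ⇒ W
n=20: moves to 10(W), 15(W), 16(W), 18(W), 19(W); every one is W ⇒ L
n=21: can move to 14, which is L ⇒ W
n=22: can move to 20, which is L ⇒ W
n=23: can move to 0, which is L ⇒ W
n=24: can move to 20, which is L ⇒ W
n=25: can move to 20, which is L ⇒ W
Reading off the rows marked L gives the requested list; there are 5 such values of n.

0, 4, 9, 14, 20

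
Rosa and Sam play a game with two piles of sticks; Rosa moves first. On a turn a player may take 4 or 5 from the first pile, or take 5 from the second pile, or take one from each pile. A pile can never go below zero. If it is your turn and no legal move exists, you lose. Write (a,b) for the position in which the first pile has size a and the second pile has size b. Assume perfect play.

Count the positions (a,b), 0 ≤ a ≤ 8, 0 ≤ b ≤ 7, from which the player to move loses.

Build the W/L table. Terminal = L. A non-terminal position is W if it has a move to some L; otherwise it is L.
Every move lowers a or b (never raises either), so fill the grid row by row in increasing a, and left to right within a row: each cell's successors are then already labelled.
      b=0  b=1  b=2  b=3  b=4  b=5  b=6  b=7
a=0:    L    L    L    L    L    W    W    W
a=1:    L    W    W    W    W    W    L    L
a=2:    L    W    L    L    L    W    L    W
a=3:    L    W    L    W    W    W    L    W
a=4:    W    W    W    W    W    L    L    W
a=5:    W    W    W    W    W    L    W    W
a=6:    W    L    W    W    W    L    W    W
a=7:    W    L    W    W    W    L    W    L
a=8:    W    L    W    L    L    W    W    L
Cells with no legal move (terminal, hence L): (0,0), (0,1), (0,2), (0,3), (0,4), (1,0), (2,0), (3,0).
The remaining L cells, each justified by listing all of its moves:
(1,6): L (options (1,1)(W), (0,5)(W) are all W)
(1,7): L (options (1,2)(W), (0,6)(W) are all W)
(2,2): L (sole option (1,1)(W) is W)
(2,3): L (sole option (1,2)(W) is W)
(2,4): L (sole option (1,3)(W) is W)
(2,6): L (options (2,1)(W), (1,5)(W) are all W)
(3,2): L (sole option (2,1)(W) is W)
(3,6): L (options (3,1)(W), (2,5)(W) are all W)
(4,5): L (options (0,5)(W), (4,0)(W), (3,4)(W) are all W)
(4,6): L (options (0,6)(W), (4,1)(W), (3,5)(W) are all W)
(5,5): L (options (1,5)(W), (0,5)(W), (5,0)(W), (4,4)(W) are all W)
(6,1): L (options (2,1)(W), (1,1)(W), (5,0)(W) are all W)
(6,5): L (options (2,5)(W), (1,5)(W), (6,0)(W), (5,4)(W) are all W)
(7,1): L (options (3,1)(W), (2,1)(W), (6,0)(W) are all W)
(7,5): L (options (3,5)(W), (2,5)(W), (7,0)(W), (6,4)(W) are all W)
(7,7): L (options (3,7)(W), (2,7)(W), (7,2)(W), (6,6)(W) are all W)
(8,1): L (options (4,1)(W), (3,1)(W), (7,0)(W) are all W)
(8,3): L (options (4,3)(W), (3,3)(W), (7,2)(W) are all W)
(8,4): L (options (4,4)(W), (3,4)(W), (7,3)(W) are all W)
(8,7): L (options (4,7)(W), (3,7)(W), (8,2)(W), (7,6)(W) are all W)
Every other cell has at least one move into one of the L cells above, so it is W.
L cells per row: a=0: 5, a=1: 3, a=2: 5, a=3: 3, a=4: 2, a=5: 1, a=6: 2, a=7: 3, a=8: 4; total 28.

28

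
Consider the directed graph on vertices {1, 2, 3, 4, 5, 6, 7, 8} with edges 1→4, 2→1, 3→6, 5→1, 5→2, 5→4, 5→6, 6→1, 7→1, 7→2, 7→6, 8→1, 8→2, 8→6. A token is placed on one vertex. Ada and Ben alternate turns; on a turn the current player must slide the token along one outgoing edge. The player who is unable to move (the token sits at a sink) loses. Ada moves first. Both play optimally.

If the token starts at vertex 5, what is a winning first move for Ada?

Positions with no move are L. A position that does have a move is losing for the player to move precisely when every available move leads to a winning position for the opponent. Fill in the labels:
Every edge goes from a vertex to one that appears earlier in the order 4, 1, 2, 6, 8, 7, 5, 3, so processing vertices in that order labels each vertex after all of its successors.
4: no outgoing edge → L
1: reaches L-position 4 → W
2: only reaches 1(W), which is W → L
6: only reaches 1(W), which is W → L
8: reaches L-position 6 → W
7: reaches L-position 6 → W
5: reaches L-position 6 → W
3: reaches L-position 6 → W
From 5, the L positions reachable in one move are: 6, 2, 4. Any move reaching one of these is winning.

Move to 6.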